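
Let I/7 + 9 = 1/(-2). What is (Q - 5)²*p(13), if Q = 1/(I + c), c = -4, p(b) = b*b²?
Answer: 1098168253/19881 ≈ 55237.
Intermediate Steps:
p(b) = b³
I = -133/2 (I = -63 + 7/(-2) = -63 + 7*(-½) = -63 - 7/2 = -133/2 ≈ -66.500)
Q = -2/141 (Q = 1/(-133/2 - 4) = 1/(-141/2) = -2/141 ≈ -0.014184)
(Q - 5)²*p(13) = (-2/141 - 5)²*13³ = (-707/141)²*2197 = (499849/19881)*2197 = 1098168253/19881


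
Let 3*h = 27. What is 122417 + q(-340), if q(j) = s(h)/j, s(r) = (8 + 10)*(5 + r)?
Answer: 10405382/85 ≈ 1.2242e+5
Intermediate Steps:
h = 9 (h = (⅓)*27 = 9)
s(r) = 90 + 18*r (s(r) = 18*(5 + r) = 90 + 18*r)
q(j) = 252/j (q(j) = (90 + 18*9)/j = (90 + 162)/j = 252/j)
122417 + q(-340) = 122417 + 252/(-340) = 122417 + 252*(-1/340) = 122417 - 63/85 = 10405382/85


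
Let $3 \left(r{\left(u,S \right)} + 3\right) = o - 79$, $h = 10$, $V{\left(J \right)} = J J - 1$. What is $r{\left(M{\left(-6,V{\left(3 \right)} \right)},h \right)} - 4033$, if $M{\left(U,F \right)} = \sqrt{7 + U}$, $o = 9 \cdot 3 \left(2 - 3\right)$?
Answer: $- \frac{12214}{3} \approx -4071.3$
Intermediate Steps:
$V{\left(J \right)} = -1 + J^{2}$ ($V{\left(J \right)} = J^{2} - 1 = -1 + J^{2}$)
$o = -27$ ($o = 9 \cdot 3 \left(-1\right) = 9 \left(-3\right) = -27$)
$r{\left(u,S \right)} = - \frac{115}{3}$ ($r{\left(u,S \right)} = -3 + \frac{-27 - 79}{3} = -3 + \frac{1}{3} \left(-106\right) = -3 - \frac{106}{3} = - \frac{115}{3}$)
$r{\left(M{\left(-6,V{\left(3 \right)} \right)},h \right)} - 4033 = - \frac{115}{3} - 4033 = - \frac{12214}{3}$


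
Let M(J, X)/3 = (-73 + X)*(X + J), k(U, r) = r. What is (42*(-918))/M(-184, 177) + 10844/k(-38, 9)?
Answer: 286075/234 ≈ 1222.5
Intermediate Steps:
M(J, X) = 3*(-73 + X)*(J + X) (M(J, X) = 3*((-73 + X)*(X + J)) = 3*((-73 + X)*(J + X)) = 3*(-73 + X)*(J + X))
(42*(-918))/M(-184, 177) + 10844/k(-38, 9) = (42*(-918))/(-219*(-184) - 219*177 + 3*177² + 3*(-184)*177) + 10844/9 = -38556/(40296 - 38763 + 3*31329 - 97704) + 10844*(⅑) = -38556/(40296 - 38763 + 93987 - 97704) + 10844/9 = -38556/(-2184) + 10844/9 = -38556*(-1/2184) + 10844/9 = 459/26 + 10844/9 = 286075/234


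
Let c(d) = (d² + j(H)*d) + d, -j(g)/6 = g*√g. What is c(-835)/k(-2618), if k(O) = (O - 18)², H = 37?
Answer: 348195/3474248 + 92685*√37/3474248 ≈ 0.26250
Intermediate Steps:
j(g) = -6*g^(3/2) (j(g) = -6*g*√g = -6*g^(3/2))
k(O) = (-18 + O)²
c(d) = d + d² - 222*d*√37 (c(d) = (d² + (-222*√37)*d) + d = (d² - 222*d*√37) + d = d + d² - 222*d*√37)
c(-835)/k(-2618) = (-835*(1 - 835 - 222*√37))/((-18 - 2618)²) = (-835*(-834 - 222*√37))/((-2636)²) = (696390 + 185370*√37)/6948496 = (696390 + 185370*√37)*(1/6948496) = 348195/3474248 + 92685*√37/3474248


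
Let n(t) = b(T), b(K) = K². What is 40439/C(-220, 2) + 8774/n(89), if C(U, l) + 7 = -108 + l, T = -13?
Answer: -5842729/19097 ≈ -305.95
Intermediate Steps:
n(t) = 169 (n(t) = (-13)² = 169)
C(U, l) = -115 + l (C(U, l) = -7 + (-108 + l) = -115 + l)
40439/C(-220, 2) + 8774/n(89) = 40439/(-115 + 2) + 8774/169 = 40439/(-113) + 8774*(1/169) = 40439*(-1/113) + 8774/169 = -40439/113 + 8774/169 = -5842729/19097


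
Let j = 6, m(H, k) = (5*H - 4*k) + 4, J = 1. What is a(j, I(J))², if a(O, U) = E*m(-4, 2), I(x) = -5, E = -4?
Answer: 9216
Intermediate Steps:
m(H, k) = 4 - 4*k + 5*H (m(H, k) = (-4*k + 5*H) + 4 = 4 - 4*k + 5*H)
a(O, U) = 96 (a(O, U) = -4*(4 - 4*2 + 5*(-4)) = -4*(4 - 8 - 20) = -4*(-24) = 96)
a(j, I(J))² = 96² = 9216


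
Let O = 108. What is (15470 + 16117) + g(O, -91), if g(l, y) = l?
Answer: 31695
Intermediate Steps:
(15470 + 16117) + g(O, -91) = (15470 + 16117) + 108 = 31587 + 108 = 31695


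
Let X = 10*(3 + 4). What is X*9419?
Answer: 659330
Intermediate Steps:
X = 70 (X = 10*7 = 70)
X*9419 = 70*9419 = 659330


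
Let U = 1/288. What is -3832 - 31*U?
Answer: -1103647/288 ≈ -3832.1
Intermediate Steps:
U = 1/288 ≈ 0.0034722
-3832 - 31*U = -3832 - 31/288 = -1103647/288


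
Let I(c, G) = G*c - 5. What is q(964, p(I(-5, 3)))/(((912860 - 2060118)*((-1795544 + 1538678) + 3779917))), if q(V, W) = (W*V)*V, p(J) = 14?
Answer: -929296/288703460297 ≈ -3.2189e-6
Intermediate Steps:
I(c, G) = -5 + G*c
q(V, W) = W*V**2 (q(V, W) = (V*W)*V = W*V**2)
q(964, p(I(-5, 3)))/(((912860 - 2060118)*((-1795544 + 1538678) + 3779917))) = (14*964**2)/(((912860 - 2060118)*((-1795544 + 1538678) + 3779917))) = (14*929296)/((-1147258*(-256866 + 3779917))) = 13010144/((-1147258*3523051)) = 13010144/(-4041848444158) = 13010144*(-1/4041848444158) = -929296/288703460297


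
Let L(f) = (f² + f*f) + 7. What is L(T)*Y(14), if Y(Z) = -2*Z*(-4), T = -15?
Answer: 51184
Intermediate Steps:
Y(Z) = 8*Z
L(f) = 7 + 2*f² (L(f) = (f² + f²) + 7 = 2*f² + 7 = 7 + 2*f²)
L(T)*Y(14) = (7 + 2*(-15)²)*(8*14) = (7 + 2*225)*112 = (7 + 450)*112 = 457*112 = 51184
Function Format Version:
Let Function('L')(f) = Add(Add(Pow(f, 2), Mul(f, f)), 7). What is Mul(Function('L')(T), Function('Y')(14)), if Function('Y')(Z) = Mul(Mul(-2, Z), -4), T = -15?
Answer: 51184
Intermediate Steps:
Function('Y')(Z) = Mul(8, Z)
Function('L')(f) = Add(7, Mul(2, Pow(f, 2))) (Function('L')(f) = Add(Add(Pow(f, 2), Pow(f, 2)), 7) = Add(Mul(2, Pow(f, 2)), 7) = Add(7, Mul(2, Pow(f, 2))))
Mul(Function('L')(T), Function('Y')(14)) = Mul(Add(7, Mul(2, Pow(-15, 2))), Mul(8, 14)) = Mul(Add(7, Mul(2, 225)), 112) = Mul(Add(7, 450), 112) = Mul(457, 112) = 51184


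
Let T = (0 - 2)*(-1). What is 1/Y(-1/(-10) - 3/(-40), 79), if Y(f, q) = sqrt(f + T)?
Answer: 2*sqrt(870)/87 ≈ 0.67806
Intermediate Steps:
T = 2 (T = -2*(-1) = 2)
Y(f, q) = sqrt(2 + f) (Y(f, q) = sqrt(f + 2) = sqrt(2 + f))
1/Y(-1/(-10) - 3/(-40), 79) = 1/(sqrt(2 + (-1/(-10) - 3/(-40)))) = 1/(sqrt(2 + (-1*(-1/10) - 3*(-1/40)))) = 1/(sqrt(2 + (1/10 + 3/40))) = 1/(sqrt(2 + 7/40)) = 1/(sqrt(87/40)) = 1/(sqrt(870)/20) = 2*sqrt(870)/87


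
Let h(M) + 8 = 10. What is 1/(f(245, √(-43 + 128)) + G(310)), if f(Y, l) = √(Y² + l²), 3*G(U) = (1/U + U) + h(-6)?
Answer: -89950530/42634187159 + 864900*√60110/42634187159 ≈ 0.0028639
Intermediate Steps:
h(M) = 2 (h(M) = -8 + 10 = 2)
G(U) = ⅔ + U/3 + 1/(3*U) (G(U) = ((1/U + U) + 2)/3 = ((U + 1/U) + 2)/3 = (2 + U + 1/U)/3 = ⅔ + U/3 + 1/(3*U))
1/(f(245, √(-43 + 128)) + G(310)) = 1/(√(245² + (√(-43 + 128))²) + (⅓)*(1 + 310*(2 + 310))/310) = 1/(√(60025 + (√85)²) + (⅓)*(1/310)*(1 + 310*312)) = 1/(√(60025 + 85) + (⅓)*(1/310)*(1 + 96720)) = 1/(√60110 + (⅓)*(1/310)*96721) = 1/(√60110 + 96721/930) = 1/(96721/930 + √60110)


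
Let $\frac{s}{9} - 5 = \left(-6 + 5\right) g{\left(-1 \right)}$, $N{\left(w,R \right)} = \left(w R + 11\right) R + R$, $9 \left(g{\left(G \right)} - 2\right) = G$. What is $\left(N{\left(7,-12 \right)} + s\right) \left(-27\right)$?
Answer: $-24084$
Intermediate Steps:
$g{\left(G \right)} = 2 + \frac{G}{9}$
$N{\left(w,R \right)} = R + R \left(11 + R w\right)$ ($N{\left(w,R \right)} = \left(R w + 11\right) R + R = \left(11 + R w\right) R + R = R \left(11 + R w\right) + R = R + R \left(11 + R w\right)$)
$s = 28$ ($s = 45 + 9 \left(-6 + 5\right) \left(2 + \frac{1}{9} \left(-1\right)\right) = 45 + 9 \left(- (2 - \frac{1}{9})\right) = 45 + 9 \left(\left(-1\right) \frac{17}{9}\right) = 45 + 9 \left(- \frac{17}{9}\right) = 45 - 17 = 28$)
$\left(N{\left(7,-12 \right)} + s\right) \left(-27\right) = \left(- 12 \left(12 - 84\right) + 28\right) \left(-27\right) = \left(\left(-12\right) \left(-72\right) + 28\right) \left(-27\right) = \left(864 + 28\right) \left(-27\right) = 892 \left(-27\right) = -24084$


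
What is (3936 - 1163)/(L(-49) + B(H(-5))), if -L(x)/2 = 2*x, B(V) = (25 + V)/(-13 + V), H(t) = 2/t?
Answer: 185791/13009 ≈ 14.282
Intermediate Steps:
B(V) = (25 + V)/(-13 + V)
L(x) = -4*x
(3936 - 1163)/(L(-49) + B(H(-5))) = (3936 - 1163)/(-4*(-49) + (25 + 2/(-5))/(-13 + 2/(-5))) = 2773/(196 + (25 + 2*(-⅕))/(-13 + 2*(-⅕))) = 2773/(196 + (25 - ⅖)/(-13 - ⅖)) = 2773/(196 + (123/5)/(-67/5)) = 2773/(196 - 5/67*123/5) = 2773/(196 - 123/67) = 2773/(13009/67) = 2773*(67/13009) = 185791/13009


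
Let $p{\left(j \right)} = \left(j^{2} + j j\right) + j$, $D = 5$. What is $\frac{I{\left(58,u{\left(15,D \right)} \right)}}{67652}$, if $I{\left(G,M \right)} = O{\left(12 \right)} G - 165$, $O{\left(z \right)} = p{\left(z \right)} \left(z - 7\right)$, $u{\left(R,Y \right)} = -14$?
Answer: $\frac{86835}{67652} \approx 1.2836$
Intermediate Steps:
$p{\left(j \right)} = j + 2 j^{2}$ ($p{\left(j \right)} = \left(j^{2} + j^{2}\right) + j = 2 j^{2} + j = j + 2 j^{2}$)
$O{\left(z \right)} = z \left(1 + 2 z\right) \left(-7 + z\right)$ ($O{\left(z \right)} = z \left(1 + 2 z\right) \left(z - 7\right) = z \left(1 + 2 z\right) \left(-7 + z\right)$)
$I{\left(G,M \right)} = -165 + 1500 G$ ($I{\left(G,M \right)} = 12 \left(1 + 2 \cdot 12\right) \left(-7 + 12\right) G - 165 = 12 \left(1 + 24\right) 5 G - 165 = 12 \cdot 25 \cdot 5 G - 165 = 1500 G - 165 = -165 + 1500 G$)
$\frac{I{\left(58,u{\left(15,D \right)} \right)}}{67652} = \frac{-165 + 1500 \cdot 58}{67652} = \left(-165 + 87000\right) \frac{1}{67652} = 86835 \cdot \frac{1}{67652} = \frac{86835}{67652}$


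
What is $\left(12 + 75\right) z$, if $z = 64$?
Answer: $5568$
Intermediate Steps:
$\left(12 + 75\right) z = \left(12 + 75\right) 64 = 87 \cdot 64 = 5568$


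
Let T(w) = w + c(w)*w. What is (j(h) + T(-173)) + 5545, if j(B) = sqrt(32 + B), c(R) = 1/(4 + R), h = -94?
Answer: 908041/169 + I*sqrt(62) ≈ 5373.0 + 7.874*I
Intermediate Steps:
T(w) = w + w/(4 + w)
(j(h) + T(-173)) + 5545 = (sqrt(32 - 94) - 173*(5 - 173)/(4 - 173)) + 5545 = (sqrt(-62) - 173*(-168)/(-169)) + 5545 = (I*sqrt(62) - 173*(-1/169)*(-168)) + 5545 = (I*sqrt(62) - 29064/169) + 5545 = (-29064/169 + I*sqrt(62)) + 5545 = 908041/169 + I*sqrt(62)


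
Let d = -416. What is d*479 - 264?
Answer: -199528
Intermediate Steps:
d*479 - 264 = -416*479 - 264 = -199264 - 264 = -199528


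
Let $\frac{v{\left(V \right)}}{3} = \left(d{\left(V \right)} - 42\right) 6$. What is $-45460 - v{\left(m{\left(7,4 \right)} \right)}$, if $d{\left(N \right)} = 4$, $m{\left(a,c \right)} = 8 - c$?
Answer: $-44776$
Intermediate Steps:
$v{\left(V \right)} = -684$ ($v{\left(V \right)} = 3 \left(4 - 42\right) 6 = 3 \left(\left(-38\right) 6\right) = 3 \left(-228\right) = -684$)
$-45460 - v{\left(m{\left(7,4 \right)} \right)} = -45460 - -684 = -45460 + 684 = -44776$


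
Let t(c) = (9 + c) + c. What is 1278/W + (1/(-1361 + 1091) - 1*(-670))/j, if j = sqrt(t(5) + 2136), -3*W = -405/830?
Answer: 23572/3 + 180899*sqrt(2155)/581850 ≈ 7871.8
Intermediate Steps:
t(c) = 9 + 2*c
W = 27/166 (W = -(-135)/830 = -1/3*(-81/166) = 27/166 ≈ 0.16265)
j = sqrt(2155) (j = sqrt((9 + 2*5) + 2136) = sqrt((9 + 10) + 2136) = sqrt(19 + 2136) = sqrt(2155) ≈ 46.422)
1278/W + (1/(-1361 + 1091) - 1*(-670))/j = 1278/(27/166) + (1/(-1361 + 1091) - 1*(-670))/(sqrt(2155)) = 1278*(166/27) + (1/(-270) + 670)*(sqrt(2155)/2155) = 23572/3 + (-1/270 + 670)*(sqrt(2155)/2155) = 23572/3 + 180899*(sqrt(2155)/2155)/270 = 23572/3 + 180899*sqrt(2155)/581850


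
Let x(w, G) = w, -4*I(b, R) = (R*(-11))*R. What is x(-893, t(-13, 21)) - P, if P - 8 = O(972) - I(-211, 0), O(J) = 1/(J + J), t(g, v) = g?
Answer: -1751545/1944 ≈ -901.00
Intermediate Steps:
I(b, R) = 11*R²/4 (I(b, R) = -R*(-11)*R/4 = -(-11*R)*R/4 = -(-11)*R²/4 = 11*R²/4)
O(J) = 1/(2*J)
P = 15553/1944 (P = 8 + ((½)/972 - 11*0²/4) = 8 + ((½)*(1/972) - 11*0/4) = 8 + (1/1944 - 1*0) = 8 + (1/1944 + 0) = 8 + 1/1944 = 15553/1944 ≈ 8.0005)
x(-893, t(-13, 21)) - P = -893 - 1*15553/1944 = -893 - 15553/1944 = -1751545/1944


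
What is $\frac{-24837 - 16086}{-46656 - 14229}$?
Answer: $\frac{4547}{6765} \approx 0.67214$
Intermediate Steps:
$\frac{-24837 - 16086}{-46656 - 14229} = - \frac{40923}{-60885} = \left(-40923\right) \left(- \frac{1}{60885}\right) = \frac{4547}{6765}$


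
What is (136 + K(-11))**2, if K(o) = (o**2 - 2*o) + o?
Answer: 71824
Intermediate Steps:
K(o) = o**2 - o
(136 + K(-11))**2 = (136 - 11*(-1 - 11))**2 = (136 - 11*(-12))**2 = (136 + 132)**2 = 268**2 = 71824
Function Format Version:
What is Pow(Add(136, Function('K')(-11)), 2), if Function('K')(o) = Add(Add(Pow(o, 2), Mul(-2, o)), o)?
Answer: 71824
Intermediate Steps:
Function('K')(o) = Add(Pow(o, 2), Mul(-1, o))
Pow(Add(136, Function('K')(-11)), 2) = Pow(Add(136, Mul(-11, Add(-1, -11))), 2) = Pow(Add(136, Mul(-11, -12)), 2) = Pow(Add(136, 132), 2) = Pow(268, 2) = 71824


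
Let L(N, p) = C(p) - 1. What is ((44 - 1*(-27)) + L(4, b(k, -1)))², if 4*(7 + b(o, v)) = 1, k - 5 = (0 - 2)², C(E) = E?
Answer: 64009/16 ≈ 4000.6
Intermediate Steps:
k = 9 (k = 5 + (0 - 2)² = 5 + (-2)² = 5 + 4 = 9)
b(o, v) = -27/4 (b(o, v) = -7 + (¼)*1 = -7 + ¼ = -27/4)
L(N, p) = -1 + p (L(N, p) = p - 1 = -1 + p)
((44 - 1*(-27)) + L(4, b(k, -1)))² = ((44 - 1*(-27)) + (-1 - 27/4))² = ((44 + 27) - 31/4)² = (71 - 31/4)² = (253/4)² = 64009/16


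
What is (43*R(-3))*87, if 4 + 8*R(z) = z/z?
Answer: -11223/8 ≈ -1402.9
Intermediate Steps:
R(z) = -3/8 (R(z) = -1/2 + (z/z)/8 = -1/2 + (1/8)*1 = -1/2 + 1/8 = -3/8)
(43*R(-3))*87 = (43*(-3/8))*87 = -129/8*87 = -11223/8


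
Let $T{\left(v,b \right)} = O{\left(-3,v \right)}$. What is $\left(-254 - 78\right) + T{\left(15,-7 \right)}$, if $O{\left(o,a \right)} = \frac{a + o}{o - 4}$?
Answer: $- \frac{2336}{7} \approx -333.71$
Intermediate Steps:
$O{\left(o,a \right)} = \frac{a + o}{-4 + o}$
$T{\left(v,b \right)} = \frac{3}{7} - \frac{v}{7}$ ($T{\left(v,b \right)} = \frac{v - 3}{-4 - 3} = \frac{-3 + v}{-7} = - \frac{-3 + v}{7} = \frac{3}{7} - \frac{v}{7}$)
$\left(-254 - 78\right) + T{\left(15,-7 \right)} = \left(-254 - 78\right) + \left(\frac{3}{7} - \frac{15}{7}\right) = -332 + \left(\frac{3}{7} - \frac{15}{7}\right) = -332 - \frac{12}{7} = - \frac{2336}{7}$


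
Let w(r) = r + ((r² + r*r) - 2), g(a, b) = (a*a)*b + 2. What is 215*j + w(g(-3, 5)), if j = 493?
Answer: 110458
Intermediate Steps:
g(a, b) = 2 + b*a² (g(a, b) = a²*b + 2 = b*a² + 2 = 2 + b*a²)
w(r) = -2 + r + 2*r² (w(r) = r + ((r² + r²) - 2) = r + (2*r² - 2) = r + (-2 + 2*r²) = -2 + r + 2*r²)
215*j + w(g(-3, 5)) = 215*493 + (-2 + (2 + 5*(-3)²) + 2*(2 + 5*(-3)²)²) = 105995 + (-2 + (2 + 5*9) + 2*(2 + 5*9)²) = 105995 + (-2 + (2 + 45) + 2*(2 + 45)²) = 105995 + (-2 + 47 + 2*47²) = 105995 + (-2 + 47 + 2*2209) = 105995 + (-2 + 47 + 4418) = 105995 + 4463 = 110458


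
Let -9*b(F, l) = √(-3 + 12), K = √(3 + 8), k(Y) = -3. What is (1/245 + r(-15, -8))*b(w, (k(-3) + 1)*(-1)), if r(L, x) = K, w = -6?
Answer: -1/735 - √11/3 ≈ -1.1069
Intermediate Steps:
K = √11 ≈ 3.3166
r(L, x) = √11
b(F, l) = -⅓ (b(F, l) = -√(-3 + 12)/9 = -√9/9 = -⅑*3 = -⅓)
(1/245 + r(-15, -8))*b(w, (k(-3) + 1)*(-1)) = (1/245 + √11)*(-⅓) = -1/735 - √11/3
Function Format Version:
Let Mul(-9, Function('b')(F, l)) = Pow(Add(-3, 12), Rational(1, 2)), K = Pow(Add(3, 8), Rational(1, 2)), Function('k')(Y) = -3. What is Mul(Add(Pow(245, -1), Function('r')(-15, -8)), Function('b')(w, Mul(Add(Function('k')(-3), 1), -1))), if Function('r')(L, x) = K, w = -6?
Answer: Add(Rational(-1, 735), Mul(Rational(-1, 3), Pow(11, Rational(1, 2)))) ≈ -1.1069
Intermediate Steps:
K = Pow(11, Rational(1, 2)) ≈ 3.3166
Function('r')(L, x) = Pow(11, Rational(1, 2))
Function('b')(F, l) = Rational(-1, 3) (Function('b')(F, l) = Mul(Rational(-1, 9), Pow(Add(-3, 12), Rational(1, 2))) = Mul(Rational(-1, 9), Pow(9, Rational(1, 2))) = Mul(Rational(-1, 9), 3) = Rational(-1, 3))
Mul(Add(Pow(245, -1), Function('r')(-15, -8)), Function('b')(w, Mul(Add(Function('k')(-3), 1), -1))) = Mul(Add(Pow(245, -1), Pow(11, Rational(1, 2))), Rational(-1, 3)) = Mul(Add(Rational(1, 245), Pow(11, Rational(1, 2))), Rational(-1, 3)) = Add(Rational(-1, 735), Mul(Rational(-1, 3), Pow(11, Rational(1, 2))))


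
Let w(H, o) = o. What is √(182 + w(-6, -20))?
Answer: 9*√2 ≈ 12.728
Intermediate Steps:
√(182 + w(-6, -20)) = √(182 - 20) = √162 = 9*√2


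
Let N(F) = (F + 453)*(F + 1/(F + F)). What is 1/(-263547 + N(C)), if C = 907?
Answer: 907/879766191 ≈ 1.0310e-6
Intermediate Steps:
N(F) = (453 + F)*(F + 1/(2*F))
1/(-263547 + N(C)) = 1/(-263547 + (½ + 907² + 453*907 + (453/2)/907)) = 1/(-263547 + (½ + 822649 + 410871 + (453/2)*(1/907))) = 1/(-263547 + (½ + 822649 + 410871 + 453/1814)) = 1/(-263547 + 1118803320/907) = 1/(879766191/907) = 907/879766191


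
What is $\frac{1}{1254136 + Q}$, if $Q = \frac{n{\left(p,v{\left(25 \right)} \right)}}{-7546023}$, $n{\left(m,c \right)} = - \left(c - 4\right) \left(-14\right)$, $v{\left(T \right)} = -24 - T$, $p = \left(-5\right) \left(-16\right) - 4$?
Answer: $\frac{7546023}{9463739101870} \approx 7.9736 \cdot 10^{-7}$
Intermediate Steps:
$p = 76$ ($p = 80 - 4 = 76$)
$n{\left(m,c \right)} = -56 + 14 c$ ($n{\left(m,c \right)} = - \left(-4 + c\right) \left(-14\right) = - (56 - 14 c) = -56 + 14 c$)
$Q = \frac{742}{7546023}$ ($Q = \frac{-56 + 14 \left(-24 - 25\right)}{-7546023} = \left(-56 + 14 \left(-24 - 25\right)\right) \left(- \frac{1}{7546023}\right) = \left(-56 + 14 \left(-49\right)\right) \left(- \frac{1}{7546023}\right) = \left(-56 - 686\right) \left(- \frac{1}{7546023}\right) = \left(-742\right) \left(- \frac{1}{7546023}\right) = \frac{742}{7546023} \approx 9.833 \cdot 10^{-5}$)
$\frac{1}{1254136 + Q} = \frac{1}{1254136 + \frac{742}{7546023}} = \frac{1}{\frac{9463739101870}{7546023}} = \frac{7546023}{9463739101870}$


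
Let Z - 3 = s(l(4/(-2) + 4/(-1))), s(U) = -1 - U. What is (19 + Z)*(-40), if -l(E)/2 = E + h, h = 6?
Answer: -840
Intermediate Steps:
l(E) = -12 - 2*E (l(E) = -2*(E + 6) = -2*(6 + E) = -12 - 2*E)
Z = 2 (Z = 3 + (-1 - (-12 - 2*(4/(-2) + 4/(-1)))) = 3 + (-1 - (-12 - 2*(4*(-½) + 4*(-1)))) = 3 + (-1 - (-12 - 2*(-2 - 4))) = 3 + (-1 - (-12 - 2*(-6))) = 3 + (-1 - (-12 + 12)) = 3 + (-1 - 1*0) = 3 + (-1 + 0) = 3 - 1 = 2)
(19 + Z)*(-40) = (19 + 2)*(-40) = 21*(-40) = -840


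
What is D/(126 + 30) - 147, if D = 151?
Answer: -22781/156 ≈ -146.03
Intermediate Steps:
D/(126 + 30) - 147 = 151/(126 + 30) - 147 = 151/156 - 147 = -22781/156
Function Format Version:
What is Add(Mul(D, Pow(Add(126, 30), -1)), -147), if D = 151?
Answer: Rational(-22781, 156) ≈ -146.03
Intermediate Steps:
Add(Mul(D, Pow(Add(126, 30), -1)), -147) = Add(Mul(151, Pow(Add(126, 30), -1)), -147) = Add(Mul(151, Pow(156, -1)), -147) = Add(Mul(151, Rational(1, 156)), -147) = Add(Rational(151, 156), -147) = Rational(-22781, 156)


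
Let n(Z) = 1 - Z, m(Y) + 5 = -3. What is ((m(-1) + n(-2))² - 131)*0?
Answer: 0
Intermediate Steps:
m(Y) = -8 (m(Y) = -5 - 3 = -8)
((m(-1) + n(-2))² - 131)*0 = ((-8 + (1 - 1*(-2)))² - 131)*0 = ((-8 + (1 + 2))² - 131)*0 = ((-8 + 3)² - 131)*0 = ((-5)² - 131)*0 = (25 - 131)*0 = -106*0 = 0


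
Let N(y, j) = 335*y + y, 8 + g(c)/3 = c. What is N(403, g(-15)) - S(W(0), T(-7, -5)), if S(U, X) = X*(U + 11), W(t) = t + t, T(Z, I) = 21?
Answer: 135177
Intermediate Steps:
g(c) = -24 + 3*c
N(y, j) = 336*y
W(t) = 2*t
S(U, X) = X*(11 + U)
N(403, g(-15)) - S(W(0), T(-7, -5)) = 336*403 - 21*(11 + 2*0) = 135408 - 21*(11 + 0) = 135408 - 21*11 = 135408 - 1*231 = 135408 - 231 = 135177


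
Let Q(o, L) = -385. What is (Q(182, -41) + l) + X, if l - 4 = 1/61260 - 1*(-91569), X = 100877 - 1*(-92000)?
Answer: 17401821901/61260 ≈ 2.8407e+5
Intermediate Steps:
X = 192877 (X = 100877 + 92000 = 192877)
l = 5609761981/61260 (l = 4 + (1/61260 - 1*(-91569)) = 4 + (1/61260 + 91569) = 4 + 5609516941/61260 = 5609761981/61260 ≈ 91573.)
(Q(182, -41) + l) + X = (-385 + 5609761981/61260) + 192877 = 5586176881/61260 + 192877 = 17401821901/61260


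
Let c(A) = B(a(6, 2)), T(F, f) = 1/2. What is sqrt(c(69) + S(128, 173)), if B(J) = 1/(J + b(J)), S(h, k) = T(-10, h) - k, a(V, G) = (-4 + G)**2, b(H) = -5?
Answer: I*sqrt(694)/2 ≈ 13.172*I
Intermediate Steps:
T(F, f) = 1/2
S(h, k) = 1/2 - k
B(J) = 1/(-5 + J) (B(J) = 1/(J - 5) = 1/(-5 + J))
c(A) = -1 (c(A) = 1/(-5 + (-4 + 2)**2) = 1/(-5 + (-2)**2) = 1/(-5 + 4) = 1/(-1) = -1)
sqrt(c(69) + S(128, 173)) = sqrt(-1 + (1/2 - 1*173)) = sqrt(-1 + (1/2 - 173)) = sqrt(-1 - 345/2) = sqrt(-347/2) = I*sqrt(694)/2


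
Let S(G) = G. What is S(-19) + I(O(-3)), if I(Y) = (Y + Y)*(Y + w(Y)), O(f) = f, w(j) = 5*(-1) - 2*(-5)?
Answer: -31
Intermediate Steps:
w(j) = 5 (w(j) = -5 + 10 = 5)
I(Y) = 2*Y*(5 + Y) (I(Y) = (Y + Y)*(Y + 5) = (2*Y)*(5 + Y) = 2*Y*(5 + Y))
S(-19) + I(O(-3)) = -19 + 2*(-3)*(5 - 3) = -19 + 2*(-3)*2 = -19 - 12 = -31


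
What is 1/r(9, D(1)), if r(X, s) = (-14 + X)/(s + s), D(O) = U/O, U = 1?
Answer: -⅖ ≈ -0.40000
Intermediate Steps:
D(O) = 1/O
r(X, s) = (-14 + X)/(2*s) (r(X, s) = (-14 + X)/((2*s)) = (-14 + X)*(1/(2*s)) = (-14 + X)/(2*s))
1/r(9, D(1)) = 1/((-14 + 9)/(2*(1/1))) = 1/((½)*(-5)/1) = 1/((½)*1*(-5)) = 1/(-5/2) = -⅖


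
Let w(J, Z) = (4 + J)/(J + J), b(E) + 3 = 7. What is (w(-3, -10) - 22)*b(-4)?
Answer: -266/3 ≈ -88.667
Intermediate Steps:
b(E) = 4 (b(E) = -3 + 7 = 4)
w(J, Z) = (4 + J)/(2*J) (w(J, Z) = (4 + J)/((2*J)) = (4 + J)*(1/(2*J)) = (4 + J)/(2*J))
(w(-3, -10) - 22)*b(-4) = ((1/2)*(4 - 3)/(-3) - 22)*4 = ((1/2)*(-1/3)*1 - 22)*4 = (-1/6 - 22)*4 = -133/6*4 = -266/3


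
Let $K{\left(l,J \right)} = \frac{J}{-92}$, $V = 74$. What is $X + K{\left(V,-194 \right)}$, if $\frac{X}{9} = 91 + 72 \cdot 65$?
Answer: $\frac{1975291}{46} \approx 42941.0$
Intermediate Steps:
$K{\left(l,J \right)} = - \frac{J}{92}$ ($K{\left(l,J \right)} = J \left(- \frac{1}{92}\right) = - \frac{J}{92}$)
$X = 42939$ ($X = 9 \left(91 + 72 \cdot 65\right) = 9 \left(91 + 4680\right) = 9 \cdot 4771 = 42939$)
$X + K{\left(V,-194 \right)} = 42939 - - \frac{97}{46} = 42939 + \frac{97}{46} = \frac{1975291}{46}$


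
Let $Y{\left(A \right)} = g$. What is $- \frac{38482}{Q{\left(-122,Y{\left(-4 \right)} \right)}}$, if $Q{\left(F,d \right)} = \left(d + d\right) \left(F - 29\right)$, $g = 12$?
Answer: $\frac{19241}{1812} \approx 10.619$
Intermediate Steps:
$Y{\left(A \right)} = 12$
$Q{\left(F,d \right)} = 2 d \left(-29 + F\right)$
$- \frac{38482}{Q{\left(-122,Y{\left(-4 \right)} \right)}} = - \frac{38482}{2 \cdot 12 \left(-29 - 122\right)} = - \frac{38482}{2 \cdot 12 \left(-151\right)} = - \frac{38482}{-3624} = \left(-38482\right) \left(- \frac{1}{3624}\right) = \frac{19241}{1812}$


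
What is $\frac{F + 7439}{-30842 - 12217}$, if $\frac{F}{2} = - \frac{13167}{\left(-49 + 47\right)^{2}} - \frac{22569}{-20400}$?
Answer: $- \frac{2916223}{146400600} \approx -0.019919$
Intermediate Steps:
$F = - \frac{22376377}{3400}$ ($F = 2 \left(- \frac{13167}{\left(-49 + 47\right)^{2}} - \frac{22569}{-20400}\right) = 2 \left(- \frac{13167}{\left(-2\right)^{2}} - - \frac{7523}{6800}\right) = 2 \left(- \frac{13167}{4} + \frac{7523}{6800}\right) = 2 \left(- \frac{22376377}{6800}\right) = - \frac{22376377}{3400} \approx -6581.3$)
$\frac{F + 7439}{-30842 - 12217} = \frac{- \frac{22376377}{3400} + 7439}{-30842 - 12217} = \frac{2916223}{3400 \left(-43059\right)} = \frac{2916223}{3400} \left(- \frac{1}{43059}\right) = - \frac{2916223}{146400600}$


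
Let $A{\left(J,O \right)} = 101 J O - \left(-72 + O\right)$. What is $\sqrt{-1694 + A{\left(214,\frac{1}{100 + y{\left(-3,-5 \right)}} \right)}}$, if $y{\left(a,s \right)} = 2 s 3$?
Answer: $\frac{i \sqrt{6434890}}{70} \approx 36.239 i$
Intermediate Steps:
$y{\left(a,s \right)} = 6 s$
$A{\left(J,O \right)} = 72 - O + 101 J O$ ($A{\left(J,O \right)} = 101 J O - \left(-72 + O\right) = 72 - O + 101 J O$)
$\sqrt{-1694 + A{\left(214,\frac{1}{100 + y{\left(-3,-5 \right)}} \right)}} = \sqrt{-1694 + \left(72 - \frac{1}{100 + 6 \left(-5\right)} + 101 \cdot 214 \frac{1}{100 + 6 \left(-5\right)}\right)} = \sqrt{-1694 + \left(72 - \frac{1}{100 - 30} + 101 \cdot 214 \frac{1}{100 - 30}\right)} = \sqrt{-1694 + \left(72 - \frac{1}{70} + 101 \cdot 214 \cdot \frac{1}{70}\right)} = \sqrt{-1694 + \left(72 - \frac{1}{70} + \frac{10807}{35}\right)} = \sqrt{-1694 + \frac{26653}{70}} = \sqrt{- \frac{91927}{70}} = \frac{i \sqrt{6434890}}{70}$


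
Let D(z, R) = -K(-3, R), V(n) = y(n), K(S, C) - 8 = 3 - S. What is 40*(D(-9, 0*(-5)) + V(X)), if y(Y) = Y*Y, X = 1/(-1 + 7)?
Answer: -5030/9 ≈ -558.89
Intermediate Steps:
K(S, C) = 11 - S (K(S, C) = 8 + (3 - S) = 11 - S)
X = ⅙ (X = 1/6 = ⅙ ≈ 0.16667)
y(Y) = Y²
V(n) = n²
D(z, R) = -14 (D(z, R) = -(11 - 1*(-3)) = -(11 + 3) = -1*14 = -14)
40*(D(-9, 0*(-5)) + V(X)) = 40*(-14 + (⅙)²) = 40*(-14 + 1/36) = 40*(-503/36) = -5030/9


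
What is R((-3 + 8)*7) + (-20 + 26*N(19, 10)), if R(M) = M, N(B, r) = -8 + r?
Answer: 67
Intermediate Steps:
R((-3 + 8)*7) + (-20 + 26*N(19, 10)) = (-3 + 8)*7 + (-20 + 26*(-8 + 10)) = 5*7 + (-20 + 26*2) = 35 + (-20 + 52) = 35 + 32 = 67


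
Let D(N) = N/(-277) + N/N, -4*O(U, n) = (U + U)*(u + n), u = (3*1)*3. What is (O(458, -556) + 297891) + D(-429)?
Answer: 117214364/277 ≈ 4.2316e+5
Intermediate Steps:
u = 9 (u = 3*3 = 9)
O(U, n) = -U*(9 + n)/2 (O(U, n) = -(U + U)*(9 + n)/4 = -2*U*(9 + n)/4 = -U*(9 + n)/2)
D(N) = 1 - N/277 (D(N) = N*(-1/277) + 1 = -N/277 + 1 = 1 - N/277)
(O(458, -556) + 297891) + D(-429) = (-1/2*458*(9 - 556) + 297891) + (1 - 1/277*(-429)) = (-1/2*458*(-547) + 297891) + (1 + 429/277) = (125263 + 297891) + 706/277 = 423154 + 706/277 = 117214364/277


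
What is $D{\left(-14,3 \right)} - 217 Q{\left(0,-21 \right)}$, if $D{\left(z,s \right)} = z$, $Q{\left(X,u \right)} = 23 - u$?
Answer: $-9562$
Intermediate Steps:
$D{\left(-14,3 \right)} - 217 Q{\left(0,-21 \right)} = -14 - 217 \left(23 - -21\right) = -14 - 217 \left(23 + 21\right) = -14 - 9548 = -9562$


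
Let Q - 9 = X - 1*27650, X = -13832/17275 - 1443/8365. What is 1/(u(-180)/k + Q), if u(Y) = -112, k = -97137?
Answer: -2807363722275/77601069534410512 ≈ -3.6177e-5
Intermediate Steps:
X = -28126501/28901075 (X = -13832*1/17275 - 1443*1/8365 = -13832/17275 - 1443/8365 = -28126501/28901075 ≈ -0.97320)
Q = -798882740576/28901075 (Q = 9 + (-28126501/28901075 - 1*27650) = 9 + (-28126501/28901075 - 27650) = 9 - 799142850251/28901075 = -798882740576/28901075 ≈ -27642.)
1/(u(-180)/k + Q) = 1/(-112/(-97137) - 798882740576/28901075) = 1/(-112*(-1/97137) - 798882740576/28901075) = 1/(112/97137 - 798882740576/28901075) = 1/(-77601069534410512/2807363722275) = -2807363722275/77601069534410512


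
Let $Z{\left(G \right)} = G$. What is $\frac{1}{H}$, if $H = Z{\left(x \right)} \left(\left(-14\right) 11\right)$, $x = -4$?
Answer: $\frac{1}{616} \approx 0.0016234$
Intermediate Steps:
$H = 616$ ($H = - 4 \left(\left(-14\right) 11\right) = \left(-4\right) \left(-154\right) = 616$)
$\frac{1}{H} = \frac{1}{616}$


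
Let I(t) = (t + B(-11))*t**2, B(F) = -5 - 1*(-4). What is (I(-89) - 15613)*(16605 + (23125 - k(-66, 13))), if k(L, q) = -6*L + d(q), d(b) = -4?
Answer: -28657851014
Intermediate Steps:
B(F) = -1 (B(F) = -5 + 4 = -1)
k(L, q) = -4 - 6*L (k(L, q) = -6*L - 4 = -4 - 6*L)
I(t) = t**2*(-1 + t) (I(t) = (t - 1)*t**2 = (-1 + t)*t**2 = t**2*(-1 + t))
(I(-89) - 15613)*(16605 + (23125 - k(-66, 13))) = ((-89)**2*(-1 - 89) - 15613)*(16605 + (23125 - (-4 - 6*(-66)))) = (7921*(-90) - 15613)*(16605 + (23125 - (-4 + 396))) = (-712890 - 15613)*(16605 + (23125 - 1*392)) = -728503*(16605 + (23125 - 392)) = -728503*(16605 + 22733) = -728503*39338 = -28657851014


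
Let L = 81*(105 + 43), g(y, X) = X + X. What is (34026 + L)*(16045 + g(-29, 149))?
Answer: 752006802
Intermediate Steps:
g(y, X) = 2*X
L = 11988 (L = 81*148 = 11988)
(34026 + L)*(16045 + g(-29, 149)) = (34026 + 11988)*(16045 + 2*149) = 46014*(16045 + 298) = 46014*16343 = 752006802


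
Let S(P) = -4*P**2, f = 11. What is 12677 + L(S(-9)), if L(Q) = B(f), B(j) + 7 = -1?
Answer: 12669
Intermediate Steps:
B(j) = -8 (B(j) = -7 - 1 = -8)
L(Q) = -8
12677 + L(S(-9)) = 12677 - 8 = 12669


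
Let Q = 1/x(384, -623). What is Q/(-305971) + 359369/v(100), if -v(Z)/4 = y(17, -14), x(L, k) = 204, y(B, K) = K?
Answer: 5607781107235/873853176 ≈ 6417.3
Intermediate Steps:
v(Z) = 56 (v(Z) = -4*(-14) = 56)
Q = 1/204 ≈ 0.0049020
Q/(-305971) + 359369/v(100) = (1/204)/(-305971) + 359369/56 = (1/204)*(-1/305971) + 359369*(1/56) = -1/62418084 + 359369/56 = 5607781107235/873853176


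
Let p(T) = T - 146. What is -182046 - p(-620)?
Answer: -181280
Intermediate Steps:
p(T) = -146 + T
-182046 - p(-620) = -182046 - (-146 - 620) = -182046 - 1*(-766) = -182046 + 766 = -181280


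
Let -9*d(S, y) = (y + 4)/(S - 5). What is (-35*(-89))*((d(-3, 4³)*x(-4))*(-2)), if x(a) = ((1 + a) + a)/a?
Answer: -370685/36 ≈ -10297.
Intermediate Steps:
x(a) = (1 + 2*a)/a
d(S, y) = -(4 + y)/(9*(-5 + S)) (d(S, y) = -(y + 4)/(9*(S - 5)) = -(4 + y)/(9*(-5 + S)))
(-35*(-89))*((d(-3, 4³)*x(-4))*(-2)) = (-35*(-89))*((((-4 - 1*4³)/(9*(-5 - 3)))*(2 + 1/(-4)))*(-2)) = 3115*((((⅑)*(-4 - 1*64)/(-8))*(2 - ¼))*(-2)) = 3115*((((⅑)*(-⅛)*(-4 - 64))*(7/4))*(-2)) = 3115*((((⅑)*(-⅛)*(-68))*(7/4))*(-2)) = 3115*(((17/18)*(7/4))*(-2)) = 3115*((119/72)*(-2)) = 3115*(-119/36) = -370685/36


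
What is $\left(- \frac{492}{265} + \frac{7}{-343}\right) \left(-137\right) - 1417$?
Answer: $- \frac{15060644}{12985} \approx -1159.8$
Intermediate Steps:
$\left(- \frac{492}{265} + \frac{7}{-343}\right) \left(-137\right) - 1417 = \left(\left(-492\right) \frac{1}{265} + 7 \left(- \frac{1}{343}\right)\right) \left(-137\right) - 1417 = \left(- \frac{492}{265} - \frac{1}{49}\right) \left(-137\right) - 1417 = \left(- \frac{24373}{12985}\right) \left(-137\right) - 1417 = \frac{3339101}{12985} - 1417 = - \frac{15060644}{12985}$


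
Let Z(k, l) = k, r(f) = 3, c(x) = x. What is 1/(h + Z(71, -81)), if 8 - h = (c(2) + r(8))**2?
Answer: 1/54 ≈ 0.018519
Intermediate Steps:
h = -17 (h = 8 - (2 + 3)**2 = 8 - 1*5**2 = 8 - 1*25 = 8 - 25 = -17)
1/(h + Z(71, -81)) = 1/(-17 + 71) = 1/54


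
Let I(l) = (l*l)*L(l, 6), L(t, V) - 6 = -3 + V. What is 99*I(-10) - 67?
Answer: 89033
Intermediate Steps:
L(t, V) = 3 + V (L(t, V) = 6 + (-3 + V) = 3 + V)
I(l) = 9*l² (I(l) = (l*l)*(3 + 6) = l²*9 = 9*l²)
99*I(-10) - 67 = 99*(9*(-10)²) - 67 = 99*(9*100) - 67 = 99*900 - 67 = 89100 - 67 = 89033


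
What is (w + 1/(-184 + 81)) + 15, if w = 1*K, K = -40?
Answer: -2576/103 ≈ -25.010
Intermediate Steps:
w = -40 (w = 1*(-40) = -40)
(w + 1/(-184 + 81)) + 15 = (-40 + 1/(-184 + 81)) + 15 = (-40 + 1/(-103)) + 15 = (-40 - 1/103) + 15 = -4121/103 + 15 = -2576/103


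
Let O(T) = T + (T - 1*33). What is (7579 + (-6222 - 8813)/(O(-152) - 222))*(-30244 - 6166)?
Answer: -154804251360/559 ≈ -2.7693e+8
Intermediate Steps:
O(T) = -33 + 2*T (O(T) = T + (T - 33) = T + (-33 + T) = -33 + 2*T)
(7579 + (-6222 - 8813)/(O(-152) - 222))*(-30244 - 6166) = (7579 + (-6222 - 8813)/((-33 + 2*(-152)) - 222))*(-30244 - 6166) = (7579 - 15035/((-33 - 304) - 222))*(-36410) = (7579 - 15035/(-337 - 222))*(-36410) = (7579 - 15035/(-559))*(-36410) = (7579 - 15035*(-1/559))*(-36410) = (7579 + 15035/559)*(-36410) = (4251696/559)*(-36410) = -154804251360/559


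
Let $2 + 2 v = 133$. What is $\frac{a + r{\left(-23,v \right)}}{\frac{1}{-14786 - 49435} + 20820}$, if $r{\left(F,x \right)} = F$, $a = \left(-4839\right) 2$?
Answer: $- \frac{623007921}{1337081219} \approx -0.46595$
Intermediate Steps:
$v = \frac{131}{2}$ ($v = -1 + \frac{1}{2} \cdot 133 = -1 + \frac{133}{2} = \frac{131}{2} \approx 65.5$)
$a = -9678$
$\frac{a + r{\left(-23,v \right)}}{\frac{1}{-14786 - 49435} + 20820} = \frac{-9678 - 23}{\frac{1}{-14786 - 49435} + 20820} = - \frac{9701}{\frac{1}{-64221} + 20820} = - \frac{9701}{- \frac{1}{64221} + 20820} = - \frac{9701}{\frac{1337081219}{64221}} = \left(-9701\right) \frac{64221}{1337081219} = - \frac{623007921}{1337081219}$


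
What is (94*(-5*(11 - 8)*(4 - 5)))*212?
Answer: 298920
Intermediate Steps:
(94*(-5*(11 - 8)*(4 - 5)))*212 = (94*(-15*(-1)))*212 = (94*(-5*(-3)))*212 = (94*15)*212 = 1410*212 = 298920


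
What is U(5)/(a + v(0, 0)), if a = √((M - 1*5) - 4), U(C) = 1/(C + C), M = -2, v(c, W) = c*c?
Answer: -I*√11/110 ≈ -0.030151*I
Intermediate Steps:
v(c, W) = c²
U(C) = 1/(2*C)
a = I*√11 (a = √((-2 - 1*5) - 4) = √((-2 - 5) - 4) = √(-7 - 4) = √(-11) = I*√11 ≈ 3.3166*I)
U(5)/(a + v(0, 0)) = ((½)/5)/(I*√11 + 0²) = ((½)*(⅕))/(I*√11 + 0) = (⅒)/(I*√11) = -I*√11/11*(⅒) = -I*√11/110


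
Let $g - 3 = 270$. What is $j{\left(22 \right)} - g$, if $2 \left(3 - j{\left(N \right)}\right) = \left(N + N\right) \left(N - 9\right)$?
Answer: $-556$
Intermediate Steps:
$j{\left(N \right)} = 3 - N \left(-9 + N\right)$ ($j{\left(N \right)} = 3 - \frac{\left(N + N\right) \left(N - 9\right)}{2} = 3 - \frac{2 N \left(-9 + N\right)}{2} = 3 - N \left(-9 + N\right)$)
$g = 273$ ($g = 3 + 270 = 273$)
$j{\left(22 \right)} - g = \left(3 - 22^{2} + 9 \cdot 22\right) - 273 = \left(3 - 484 + 198\right) - 273 = -283 - 273 = -556$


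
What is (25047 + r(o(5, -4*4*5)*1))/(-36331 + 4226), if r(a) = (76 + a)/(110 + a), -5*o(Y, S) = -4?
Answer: -6938211/8893085 ≈ -0.78018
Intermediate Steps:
o(Y, S) = ⅘ (o(Y, S) = -⅕*(-4) = ⅘)
r(a) = (76 + a)/(110 + a)
(25047 + r(o(5, -4*4*5)*1))/(-36331 + 4226) = (25047 + (76 + (⅘)*1)/(110 + (⅘)*1))/(-36331 + 4226) = (25047 + (76 + ⅘)/(110 + ⅘))/(-32105) = (25047 + (384/5)/(554/5))*(-1/32105) = (25047 + (5/554)*(384/5))*(-1/32105) = (25047 + 192/277)*(-1/32105) = (6938211/277)*(-1/32105) = -6938211/8893085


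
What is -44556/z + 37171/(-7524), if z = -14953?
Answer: -11609401/5921388 ≈ -1.9606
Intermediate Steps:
-44556/z + 37171/(-7524) = -44556/(-14953) + 37171/(-7524) = -44556*(-1/14953) + 37171*(-1/7524) = 44556/14953 - 37171/7524 = -11609401/5921388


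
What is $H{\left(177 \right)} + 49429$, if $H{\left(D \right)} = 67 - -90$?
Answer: $49586$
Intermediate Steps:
$H{\left(D \right)} = 157$ ($H{\left(D \right)} = 67 + 90 = 157$)
$H{\left(177 \right)} + 49429 = 157 + 49429 = 49586$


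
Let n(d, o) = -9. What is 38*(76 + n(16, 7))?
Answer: 2546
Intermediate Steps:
38*(76 + n(16, 7)) = 38*(76 - 9) = 38*67 = 2546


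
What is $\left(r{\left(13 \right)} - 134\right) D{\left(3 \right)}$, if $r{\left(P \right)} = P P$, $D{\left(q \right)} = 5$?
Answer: $175$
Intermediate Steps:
$r{\left(P \right)} = P^{2}$
$\left(r{\left(13 \right)} - 134\right) D{\left(3 \right)} = \left(13^{2} - 134\right) 5 = \left(169 - 134\right) 5 = 35 \cdot 5 = 175$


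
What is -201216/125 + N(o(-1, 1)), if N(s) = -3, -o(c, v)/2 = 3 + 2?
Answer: -201591/125 ≈ -1612.7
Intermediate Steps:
o(c, v) = -10 (o(c, v) = -2*(3 + 2) = -2*5 = -10)
-201216/125 + N(o(-1, 1)) = -201216/125 - 3 = -201591/125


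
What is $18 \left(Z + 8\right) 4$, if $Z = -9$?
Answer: $-72$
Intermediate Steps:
$18 \left(Z + 8\right) 4 = 18 \left(-9 + 8\right) 4 = 18 \left(\left(-1\right) 4\right) = 18 \left(-4\right) = -72$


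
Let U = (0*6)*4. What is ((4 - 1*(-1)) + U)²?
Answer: 25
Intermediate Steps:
U = 0 (U = 0*4 = 0)
((4 - 1*(-1)) + U)² = ((4 - 1*(-1)) + 0)² = ((4 + 1) + 0)² = (5 + 0)² = 5² = 25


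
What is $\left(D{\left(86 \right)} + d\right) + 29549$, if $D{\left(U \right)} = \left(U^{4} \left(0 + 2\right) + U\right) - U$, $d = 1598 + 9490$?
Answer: $109442269$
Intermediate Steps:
$d = 11088$
$D{\left(U \right)} = 2 U^{4}$ ($D{\left(U \right)} = \left(U^{4} \cdot 2 + U\right) - U = \left(2 U^{4} + U\right) - U = \left(U + 2 U^{4}\right) - U = 2 U^{4}$)
$\left(D{\left(86 \right)} + d\right) + 29549 = \left(2 \cdot 86^{4} + 11088\right) + 29549 = \left(2 \cdot 54700816 + 11088\right) + 29549 = \left(109401632 + 11088\right) + 29549 = 109412720 + 29549 = 109442269$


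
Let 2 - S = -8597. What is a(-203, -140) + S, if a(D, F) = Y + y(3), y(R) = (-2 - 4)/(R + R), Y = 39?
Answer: 8637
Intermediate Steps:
y(R) = -3/R (y(R) = -6*1/(2*R) = -3/R)
S = 8599 (S = 2 - 1*(-8597) = 2 + 8597 = 8599)
a(D, F) = 38 (a(D, F) = 39 - 3/3 = 39 - 3*1/3 = 39 - 1 = 38)
a(-203, -140) + S = 38 + 8599 = 8637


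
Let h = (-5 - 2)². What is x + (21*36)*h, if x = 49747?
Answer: 86791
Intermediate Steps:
h = 49 (h = (-7)² = 49)
x + (21*36)*h = 49747 + (21*36)*49 = 49747 + 756*49 = 49747 + 37044 = 86791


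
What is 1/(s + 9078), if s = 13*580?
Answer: 1/16618 ≈ 6.0176e-5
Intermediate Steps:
s = 7540
1/(s + 9078) = 1/(7540 + 9078) = 1/16618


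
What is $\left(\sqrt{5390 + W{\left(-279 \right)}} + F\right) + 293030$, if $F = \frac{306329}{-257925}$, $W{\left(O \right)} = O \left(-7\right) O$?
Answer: $\frac{75579456421}{257925} + i \sqrt{539497} \approx 2.9303 \cdot 10^{5} + 734.5 i$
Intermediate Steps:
$W{\left(O \right)} = - 7 O^{2}$ ($W{\left(O \right)} = - 7 O O = - 7 O^{2}$)
$F = - \frac{306329}{257925}$ ($F = 306329 \left(- \frac{1}{257925}\right) = - \frac{306329}{257925} \approx -1.1877$)
$\left(\sqrt{5390 + W{\left(-279 \right)}} + F\right) + 293030 = \left(\sqrt{5390 - 7 \left(-279\right)^{2}} - \frac{306329}{257925}\right) + 293030 = \left(\sqrt{5390 - 544887} - \frac{306329}{257925}\right) + 293030 = \left(\sqrt{-539497} - \frac{306329}{257925}\right) + 293030 = \left(i \sqrt{539497} - \frac{306329}{257925}\right) + 293030 = \left(- \frac{306329}{257925} + i \sqrt{539497}\right) + 293030 = \frac{75579456421}{257925} + i \sqrt{539497}$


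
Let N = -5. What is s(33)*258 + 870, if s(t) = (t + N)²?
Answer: 203142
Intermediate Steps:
s(t) = (-5 + t)² (s(t) = (t - 5)² = (-5 + t)²)
s(33)*258 + 870 = (-5 + 33)²*258 + 870 = 28²*258 + 870 = 784*258 + 870 = 202272 + 870 = 203142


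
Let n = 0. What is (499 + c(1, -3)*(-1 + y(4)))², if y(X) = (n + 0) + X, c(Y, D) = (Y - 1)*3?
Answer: 249001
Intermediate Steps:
c(Y, D) = -3 + 3*Y (c(Y, D) = (-1 + Y)*3 = -3 + 3*Y)
y(X) = X (y(X) = (0 + 0) + X = 0 + X = X)
(499 + c(1, -3)*(-1 + y(4)))² = (499 + (-3 + 3*1)*(-1 + 4))² = (499 + (-3 + 3)*3)² = (499 + 0*3)² = (499 + 0)² = 499² = 249001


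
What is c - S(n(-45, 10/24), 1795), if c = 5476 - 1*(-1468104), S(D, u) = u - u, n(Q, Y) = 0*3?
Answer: 1473580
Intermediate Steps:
n(Q, Y) = 0
S(D, u) = 0
c = 1473580 (c = 5476 + 1468104 = 1473580)
c - S(n(-45, 10/24), 1795) = 1473580 - 1*0 = 1473580 + 0 = 1473580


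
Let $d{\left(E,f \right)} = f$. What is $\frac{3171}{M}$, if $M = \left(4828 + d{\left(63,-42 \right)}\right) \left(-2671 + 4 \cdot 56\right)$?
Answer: $- \frac{3171}{11711342} \approx -0.00027076$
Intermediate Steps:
$M = -11711342$ ($M = \left(4828 - 42\right) \left(-2671 + 4 \cdot 56\right) = 4786 \left(-2671 + 224\right) = 4786 \left(-2447\right) = -11711342$)
$\frac{3171}{M} = \frac{3171}{-11711342} = 3171 \left(- \frac{1}{11711342}\right) = - \frac{3171}{11711342}$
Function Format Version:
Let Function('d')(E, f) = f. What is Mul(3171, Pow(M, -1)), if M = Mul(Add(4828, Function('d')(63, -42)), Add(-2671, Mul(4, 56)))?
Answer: Rational(-3171, 11711342) ≈ -0.00027076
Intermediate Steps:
M = -11711342 (M = Mul(Add(4828, -42), Add(-2671, Mul(4, 56))) = Mul(4786, Add(-2671, 224)) = Mul(4786, -2447) = -11711342)
Mul(3171, Pow(M, -1)) = Mul(3171, Pow(-11711342, -1)) = Mul(3171, Rational(-1, 11711342)) = Rational(-3171, 11711342)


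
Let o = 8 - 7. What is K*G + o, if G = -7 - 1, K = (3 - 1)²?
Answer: -31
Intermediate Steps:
K = 4 (K = 2² = 4)
G = -8
o = 1
K*G + o = 4*(-8) + 1 = -32 + 1 = -31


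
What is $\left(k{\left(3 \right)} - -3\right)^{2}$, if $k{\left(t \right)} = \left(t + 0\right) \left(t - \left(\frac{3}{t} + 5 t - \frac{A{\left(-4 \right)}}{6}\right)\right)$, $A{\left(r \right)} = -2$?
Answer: $1369$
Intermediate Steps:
$k{\left(t \right)} = t \left(- \frac{1}{3} - 4 t - \frac{3}{t}\right)$ ($k{\left(t \right)} = \left(t + 0\right) \left(t - \left(\frac{1}{3} + \frac{3}{t} + 5 t\right)\right) = t \left(t - \left(\frac{1}{3} + \frac{3}{t} + 5 t\right)\right) = t \left(- \frac{1}{3} - 4 t - \frac{3}{t}\right)$)
$\left(k{\left(3 \right)} - -3\right)^{2} = \left(\left(-3 - 4 \cdot 3^{2} - 1\right) - -3\right)^{2} = \left(\left(-3 - 36 - 1\right) + 3\right)^{2} = \left(-40 + 3\right)^{2} = \left(-37\right)^{2} = 1369$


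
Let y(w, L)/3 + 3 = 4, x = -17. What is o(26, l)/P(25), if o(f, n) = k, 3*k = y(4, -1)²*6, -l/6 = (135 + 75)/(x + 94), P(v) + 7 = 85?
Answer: 3/13 ≈ 0.23077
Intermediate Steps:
y(w, L) = 3 (y(w, L) = -9 + 3*4 = -9 + 12 = 3)
P(v) = 78 (P(v) = -7 + 85 = 78)
l = -180/11 (l = -6*(135 + 75)/(-17 + 94) = -1260/77 = -6*30/11 = -180/11 ≈ -16.364)
k = 18 (k = (3²*6)/3 = (9*6)/3 = (⅓)*54 = 18)
o(f, n) = 18
o(26, l)/P(25) = 18/78 = 18*(1/78) = 3/13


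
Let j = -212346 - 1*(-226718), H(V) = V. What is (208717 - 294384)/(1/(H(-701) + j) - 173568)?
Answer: 1171153557/2372848127 ≈ 0.49356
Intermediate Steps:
j = 14372 (j = -212346 + 226718 = 14372)
(208717 - 294384)/(1/(H(-701) + j) - 173568) = (208717 - 294384)/(1/(-701 + 14372) - 173568) = -85667/(1/13671 - 173568) = -85667/(-2372848127/13671) = -85667*(-13671/2372848127) = 1171153557/2372848127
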